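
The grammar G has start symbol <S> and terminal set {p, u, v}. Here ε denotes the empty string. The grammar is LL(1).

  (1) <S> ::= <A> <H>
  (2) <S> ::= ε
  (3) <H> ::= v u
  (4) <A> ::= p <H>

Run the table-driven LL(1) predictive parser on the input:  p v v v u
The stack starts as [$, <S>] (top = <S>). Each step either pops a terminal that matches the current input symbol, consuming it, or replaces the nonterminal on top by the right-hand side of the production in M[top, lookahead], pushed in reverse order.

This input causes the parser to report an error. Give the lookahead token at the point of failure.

     Stack        Input        Action
  1  $ <S>        p v v v u $  expand <S> ::= <A> <H>
  2  $ <H> <A>    p v v v u $  expand <A> ::= p <H>
  3  $ <H> <H> p  p v v v u $  match p
  4  $ <H> <H>    v v v u $    expand <H> ::= v u
  5  $ <H> u v    v v v u $    match v
  6  $ <H> u      v v u $      error: top is terminal u but lookahead is v

v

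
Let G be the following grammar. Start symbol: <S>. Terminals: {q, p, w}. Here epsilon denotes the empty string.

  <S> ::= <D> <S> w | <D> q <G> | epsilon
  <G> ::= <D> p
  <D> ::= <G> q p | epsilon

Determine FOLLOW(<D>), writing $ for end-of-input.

FIRST(<S>) = {epsilon, p, q, w}  (via <D> <S> w, <D> q <G>)
FIRST(<G>) = {p}  (via <D> p)
FIRST(<D>) = {epsilon, p}  (via <G> q p)
FOLLOW(<S>) includes $ since <S> is the start symbol.
FOLLOW(<S>): in <S>::=<D> <S> w, <S> is followed by w with FIRST {w}. Thus FOLLOW(<S>) = {$, w}.
FOLLOW(<G>): in <S>::=<D> q <G>, the suffix after <G> is empty, so FOLLOW(<G>) ⊇ FOLLOW(<S>) = {$, w}; in <D>::=<G> q p, <G> is followed by q p with FIRST {q}. Thus FOLLOW(<G>) = {$, q, w}.
FOLLOW(<D>): in <S>::=<D> <S> w, <D> is followed by <S> w with FIRST {p, q, w}; in <S>::=<D> q <G>, <D> is followed by q <G> with FIRST {q}; in <G>::=<D> p, <D> is followed by p with FIRST {p}. Thus FOLLOW(<D>) = {p, q, w}.

{p, q, w}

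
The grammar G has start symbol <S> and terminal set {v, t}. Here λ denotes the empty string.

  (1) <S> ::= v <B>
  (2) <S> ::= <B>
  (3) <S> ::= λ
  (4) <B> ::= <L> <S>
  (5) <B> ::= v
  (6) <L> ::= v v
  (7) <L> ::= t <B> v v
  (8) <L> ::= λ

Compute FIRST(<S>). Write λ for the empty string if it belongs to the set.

FIRST(<L>) = {λ, t, v}
FIRST(<S>) = {λ, t, v}  (via <B>)
FIRST(<B>) = {λ, t, v}  (via <L> <S>)

{λ, t, v}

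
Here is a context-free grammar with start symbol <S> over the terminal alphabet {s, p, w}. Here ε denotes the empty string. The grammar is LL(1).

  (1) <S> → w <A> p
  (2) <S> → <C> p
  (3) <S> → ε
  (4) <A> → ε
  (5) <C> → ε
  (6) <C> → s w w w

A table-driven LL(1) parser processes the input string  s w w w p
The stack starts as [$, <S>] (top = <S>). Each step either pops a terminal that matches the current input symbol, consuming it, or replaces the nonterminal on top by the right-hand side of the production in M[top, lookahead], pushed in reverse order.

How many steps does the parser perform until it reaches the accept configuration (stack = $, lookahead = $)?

7

     Stack        Input        Action
  1  $ <S>        s w w w p $  expand <S> → <C> p
  2  $ p <C>      s w w w p $  expand <C> → s w w w
  3  $ p w w w s  s w w w p $  match s
  4  $ p w w w    w w w p $    match w
  5  $ p w w      w w p $      match w
  6  $ p w        w p $        match w
  7  $ p          p $          match p
Accept reached after 7 steps.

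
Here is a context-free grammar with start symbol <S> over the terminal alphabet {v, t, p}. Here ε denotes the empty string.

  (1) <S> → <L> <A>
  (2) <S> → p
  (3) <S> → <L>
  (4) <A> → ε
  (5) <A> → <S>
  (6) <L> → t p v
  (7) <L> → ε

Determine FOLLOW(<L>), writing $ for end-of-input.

{$, p, t}

FIRST(<L>) = {ε, t}
FIRST(<S>) = {ε, p, t}  (via <L> <A>, <L>)
FIRST(<A>) = {ε, p, t}  (via <S>)
FOLLOW(<S>) includes $ since <S> is the start symbol.
FOLLOW(<S>): in <A>→<S>, the suffix after <S> is empty, so FOLLOW(<S>) ⊇ FOLLOW(<A>) = {$}. Thus FOLLOW(<S>) = {$}.
FOLLOW(<A>): in <S>→<L> <A>, the suffix after <A> is empty, so FOLLOW(<A>) ⊇ FOLLOW(<S>) = {$}. Thus FOLLOW(<A>) = {$}.
FOLLOW(<L>): in <S>→<L> <A>, <L> is followed by <A> with FIRST {ε, p, t}; in <S>→<L> <A>, the suffix after <L> is nullable, so FOLLOW(<L>) ⊇ FOLLOW(<S>) = {$}; in <S>→<L>, the suffix after <L> is empty, so FOLLOW(<L>) ⊇ FOLLOW(<S>) = {$}. Thus FOLLOW(<L>) = {$, p, t}.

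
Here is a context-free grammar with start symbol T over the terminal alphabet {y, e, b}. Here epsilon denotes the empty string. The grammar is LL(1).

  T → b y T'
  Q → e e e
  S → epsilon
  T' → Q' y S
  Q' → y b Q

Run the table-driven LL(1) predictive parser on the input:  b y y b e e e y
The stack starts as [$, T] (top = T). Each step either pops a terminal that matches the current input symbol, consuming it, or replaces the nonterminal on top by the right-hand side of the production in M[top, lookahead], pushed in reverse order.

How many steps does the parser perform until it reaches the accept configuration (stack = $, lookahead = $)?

      Stack        Input              Action
   1  $ T          b y y b e e e y $  expand T → b y T'
   2  $ T' y b     b y y b e e e y $  match b
   3  $ T' y       y y b e e e y $    match y
   4  $ T'         y b e e e y $      expand T' → Q' y S
   5  $ S y Q'     y b e e e y $      expand Q' → y b Q
   6  $ S y Q b y  y b e e e y $      match y
   7  $ S y Q b    b e e e y $        match b
   8  $ S y Q      e e e y $          expand Q → e e e
   9  $ S y e e e  e e e y $          match e
  10  $ S y e e    e e y $            match e
  11  $ S y e      e y $              match e
  12  $ S y        y $                match y
  13  $ S          $                  expand S → epsilon
Accept reached after 13 steps.

13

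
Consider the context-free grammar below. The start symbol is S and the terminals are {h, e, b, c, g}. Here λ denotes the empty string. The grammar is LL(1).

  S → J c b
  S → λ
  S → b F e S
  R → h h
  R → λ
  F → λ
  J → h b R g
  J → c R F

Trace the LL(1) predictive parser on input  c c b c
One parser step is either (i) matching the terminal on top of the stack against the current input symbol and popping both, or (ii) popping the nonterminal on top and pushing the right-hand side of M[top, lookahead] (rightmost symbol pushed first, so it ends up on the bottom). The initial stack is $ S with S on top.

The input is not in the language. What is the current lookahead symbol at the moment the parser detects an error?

c

     Stack        Input      Action
  1  $ S          c c b c $  expand S → J c b
  2  $ b c J      c c b c $  expand J → c R F
  3  $ b c F R c  c c b c $  match c
  4  $ b c F R    c b c $    expand R → λ
  5  $ b c F      c b c $    expand F → λ
  6  $ b c        c b c $    match c
  7  $ b          b c $      match b
  8  $            c $        error: stack empty but input remains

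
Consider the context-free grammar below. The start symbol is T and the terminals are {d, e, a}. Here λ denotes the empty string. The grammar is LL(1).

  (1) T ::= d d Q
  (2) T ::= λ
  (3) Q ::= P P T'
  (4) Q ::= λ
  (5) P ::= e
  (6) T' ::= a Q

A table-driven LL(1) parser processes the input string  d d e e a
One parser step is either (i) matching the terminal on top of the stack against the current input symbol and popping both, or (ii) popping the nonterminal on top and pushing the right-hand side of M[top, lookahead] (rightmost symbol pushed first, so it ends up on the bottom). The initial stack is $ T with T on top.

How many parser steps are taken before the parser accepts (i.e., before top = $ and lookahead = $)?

step 1: stack=$ T  input=d d e e a $  — expand T ::= d d Q
step 2: stack=$ Q d d  input=d d e e a $  — match d
step 3: stack=$ Q d  input=d e e a $  — match d
step 4: stack=$ Q  input=e e a $  — expand Q ::= P P T'
step 5: stack=$ T' P P  input=e e a $  — expand P ::= e
step 6: stack=$ T' P e  input=e e a $  — match e
step 7: stack=$ T' P  input=e a $  — expand P ::= e
step 8: stack=$ T' e  input=e a $  — match e
step 9: stack=$ T'  input=a $  — expand T' ::= a Q
step 10: stack=$ Q a  input=a $  — match a
step 11: stack=$ Q  input=$  — expand Q ::= λ
Accept reached after 11 steps.

11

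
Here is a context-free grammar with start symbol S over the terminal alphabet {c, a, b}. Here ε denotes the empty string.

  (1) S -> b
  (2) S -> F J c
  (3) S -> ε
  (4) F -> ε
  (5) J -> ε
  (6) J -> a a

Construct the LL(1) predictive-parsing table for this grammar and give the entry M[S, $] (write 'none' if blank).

FIRST(F) = {ε}
FIRST(J) = {ε, a}
FIRST(S) = {ε, a, b, c}  (via F J c)
FOLLOW(S) includes $ since S is the start symbol.
FOLLOW(S): S appears on no right-hand side. Thus FOLLOW(S) = {$}.
For S -> b: FIRST(b) = {b}, so it goes in M[S, t] for t ∈ {b}.
For S -> F J c: FIRST(F J c) = {a, c}, so it goes in M[S, t] for t ∈ {a, c}.
For S -> ε: FIRST(ε) = {ε}, so it goes in M[S, t] for t ∈ {}; since ε ∈ FIRST, also for every t ∈ FOLLOW(S) = {$}.

S -> ε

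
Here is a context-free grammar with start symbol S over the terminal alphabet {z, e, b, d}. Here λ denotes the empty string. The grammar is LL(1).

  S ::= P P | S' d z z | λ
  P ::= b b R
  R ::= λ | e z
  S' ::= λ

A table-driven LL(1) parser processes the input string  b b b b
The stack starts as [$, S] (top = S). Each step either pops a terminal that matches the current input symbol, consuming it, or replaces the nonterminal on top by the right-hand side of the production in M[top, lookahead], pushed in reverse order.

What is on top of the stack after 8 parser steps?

step 1: stack=$ S  input=b b b b $  — expand S ::= P P
step 2: stack=$ P P  input=b b b b $  — expand P ::= b b R
step 3: stack=$ P R b b  input=b b b b $  — match b
step 4: stack=$ P R b  input=b b b $  — match b
step 5: stack=$ P R  input=b b $  — expand R ::= λ
step 6: stack=$ P  input=b b $  — expand P ::= b b R
step 7: stack=$ R b b  input=b b $  — match b
step 8: stack=$ R b  input=b $  — match b
Stack after step 8: $ R (top = R).

R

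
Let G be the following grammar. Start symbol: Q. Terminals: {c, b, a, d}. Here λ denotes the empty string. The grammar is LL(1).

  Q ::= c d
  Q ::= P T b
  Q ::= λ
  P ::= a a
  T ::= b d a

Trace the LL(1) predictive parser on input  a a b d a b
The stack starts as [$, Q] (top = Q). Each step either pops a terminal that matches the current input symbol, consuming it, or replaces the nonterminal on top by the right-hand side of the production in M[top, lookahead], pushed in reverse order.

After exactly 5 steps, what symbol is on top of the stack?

step 1: stack=$ Q  input=a a b d a b $  — expand Q ::= P T b
step 2: stack=$ b T P  input=a a b d a b $  — expand P ::= a a
step 3: stack=$ b T a a  input=a a b d a b $  — match a
step 4: stack=$ b T a  input=a b d a b $  — match a
step 5: stack=$ b T  input=b d a b $  — expand T ::= b d a
Stack after step 5: $ b a d b (top = b).

b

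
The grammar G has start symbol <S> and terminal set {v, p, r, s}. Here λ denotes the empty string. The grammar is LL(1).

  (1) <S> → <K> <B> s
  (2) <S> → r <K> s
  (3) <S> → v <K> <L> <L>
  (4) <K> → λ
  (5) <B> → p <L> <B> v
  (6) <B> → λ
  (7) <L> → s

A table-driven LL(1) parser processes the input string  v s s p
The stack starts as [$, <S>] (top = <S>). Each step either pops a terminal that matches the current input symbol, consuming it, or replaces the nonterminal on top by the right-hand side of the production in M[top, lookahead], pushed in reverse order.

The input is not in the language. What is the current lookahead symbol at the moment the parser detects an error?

step 1: stack=$ <S>  input=v s s p $  — expand <S> → v <K> <L> <L>
step 2: stack=$ <L> <L> <K> v  input=v s s p $  — match v
step 3: stack=$ <L> <L> <K>  input=s s p $  — expand <K> → λ
step 4: stack=$ <L> <L>  input=s s p $  — expand <L> → s
step 5: stack=$ <L> s  input=s s p $  — match s
step 6: stack=$ <L>  input=s p $  — expand <L> → s
step 7: stack=$ s  input=s p $  — match s
step 8: stack=$  input=p $  — error: stack empty but input remains

p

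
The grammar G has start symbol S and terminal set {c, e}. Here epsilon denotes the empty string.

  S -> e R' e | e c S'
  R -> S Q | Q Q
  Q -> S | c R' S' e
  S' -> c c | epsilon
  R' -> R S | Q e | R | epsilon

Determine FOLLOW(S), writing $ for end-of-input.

{$, c, e}

FIRST(S) = {e}
FIRST(S') = {epsilon, c}
FIRST(Q) = {c, e}  (via S)
FIRST(R) = {c, e}  (via S Q, Q Q)
FIRST(R') = {epsilon, c, e}  (via R S, Q e, R)
FOLLOW(S) includes $ since S is the start symbol.
FOLLOW(R'): in S->e R' e, R' is followed by e with FIRST {e}; in Q->c R' S' e, R' is followed by S' e with FIRST {c, e}. Thus FOLLOW(R') = {c, e}.
FOLLOW(R): in R'->R S, R is followed by S with FIRST {e}; in R'->R, the suffix after R is empty, so FOLLOW(R) ⊇ FOLLOW(R') = {c, e}. Thus FOLLOW(R) = {c, e}.
FOLLOW(Q): in R->S Q, the suffix after Q is empty, so FOLLOW(Q) ⊇ FOLLOW(R) = {c, e}; in R->Q Q (occurrence 1), Q is followed by Q with FIRST {c, e}; in R->Q Q (occurrence 2), the suffix after Q is empty, so FOLLOW(Q) ⊇ FOLLOW(R) = {c, e}; in R'->Q e, Q is followed by e with FIRST {e}. Thus FOLLOW(Q) = {c, e}.
FOLLOW(S): in R->S Q, S is followed by Q with FIRST {c, e}; in Q->S, the suffix after S is empty, so FOLLOW(S) ⊇ FOLLOW(Q) = {c, e}; in R'->R S, the suffix after S is empty, so FOLLOW(S) ⊇ FOLLOW(R') = {c, e}. Thus FOLLOW(S) = {$, c, e}.
FOLLOW(S'): in S->e c S', the suffix after S' is empty, so FOLLOW(S') ⊇ FOLLOW(S) = {$, c, e}; in Q->c R' S' e, S' is followed by e with FIRST {e}. Thus FOLLOW(S') = {$, c, e}.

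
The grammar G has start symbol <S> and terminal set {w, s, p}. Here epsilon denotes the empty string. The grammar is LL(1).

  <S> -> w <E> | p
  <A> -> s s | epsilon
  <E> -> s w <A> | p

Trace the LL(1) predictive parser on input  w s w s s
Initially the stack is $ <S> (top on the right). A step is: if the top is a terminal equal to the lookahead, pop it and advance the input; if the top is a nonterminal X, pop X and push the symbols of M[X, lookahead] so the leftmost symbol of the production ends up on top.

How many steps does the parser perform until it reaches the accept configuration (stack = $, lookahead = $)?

8

     Stack      Input        Action
  1  $ <S>      w s w s s $  expand <S> -> w <E>
  2  $ <E> w    w s w s s $  match w
  3  $ <E>      s w s s $    expand <E> -> s w <A>
  4  $ <A> w s  s w s s $    match s
  5  $ <A> w    w s s $      match w
  6  $ <A>      s s $        expand <A> -> s s
  7  $ s s      s s $        match s
  8  $ s        s $          match s
Accept reached after 8 steps.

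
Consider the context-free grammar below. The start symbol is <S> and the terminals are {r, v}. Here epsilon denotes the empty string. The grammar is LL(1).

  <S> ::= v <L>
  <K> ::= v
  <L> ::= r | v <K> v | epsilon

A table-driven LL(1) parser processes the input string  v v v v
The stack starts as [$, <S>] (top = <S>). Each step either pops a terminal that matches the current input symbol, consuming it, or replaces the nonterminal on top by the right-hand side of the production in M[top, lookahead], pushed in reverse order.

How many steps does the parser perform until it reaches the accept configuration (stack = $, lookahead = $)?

7

step 1: stack=$ <S>  input=v v v v $  — expand <S> ::= v <L>
step 2: stack=$ <L> v  input=v v v v $  — match v
step 3: stack=$ <L>  input=v v v $  — expand <L> ::= v <K> v
step 4: stack=$ v <K> v  input=v v v $  — match v
step 5: stack=$ v <K>  input=v v $  — expand <K> ::= v
step 6: stack=$ v v  input=v v $  — match v
step 7: stack=$ v  input=v $  — match v
Accept reached after 7 steps.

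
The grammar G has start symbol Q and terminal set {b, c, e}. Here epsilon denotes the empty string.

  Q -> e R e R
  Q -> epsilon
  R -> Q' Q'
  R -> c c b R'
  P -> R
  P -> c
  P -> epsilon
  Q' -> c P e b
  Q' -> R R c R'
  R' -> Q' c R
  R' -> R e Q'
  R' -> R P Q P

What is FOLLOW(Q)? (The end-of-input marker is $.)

FIRST(Q) = {epsilon, e}
FIRST(R) = {c}  (via Q' Q')
FIRST(P) = {epsilon, c}  (via R)
FIRST(Q') = {c}  (via R R c R')
FIRST(R') = {c}  (via Q' c R, R e Q', R P Q P)
FOLLOW(Q) includes $ since Q is the start symbol.
FOLLOW(Q): in R'->R P Q P, Q is followed by P with FIRST {epsilon, c}; in R'->R P Q P, the suffix after Q is nullable, so FOLLOW(Q) ⊇ FOLLOW(R') = {$, c, e}. Thus FOLLOW(Q) = {$, c, e}.
FOLLOW(R): in Q->e R e R (occurrence 1), R is followed by e R with FIRST {e}; in Q->e R e R (occurrence 2), the suffix after R is empty, so FOLLOW(R) ⊇ FOLLOW(Q) = {$, c, e}; in P->R, the suffix after R is empty, so FOLLOW(R) ⊇ FOLLOW(P) = {$, c, e}; in Q'->R R c R' (occurrence 1), R is followed by R c R' with FIRST {c}; in Q'->R R c R' (occurrence 2), R is followed by c R' with FIRST {c}; in R'->Q' c R, the suffix after R is empty, so FOLLOW(R) ⊇ FOLLOW(R') = {$, c, e}; in R'->R e Q', R is followed by e Q' with FIRST {e}; in R'->R P Q P, R is followed by P Q P with FIRST {epsilon, c, e}; in R'->R P Q P, the suffix after R is nullable, so FOLLOW(R) ⊇ FOLLOW(R') = {$, c, e}. Thus FOLLOW(R) = {$, c, e}.
FOLLOW(P): in Q'->c P e b, P is followed by e b with FIRST {e}; in R'->R P Q P (occurrence 1), P is followed by Q P with FIRST {epsilon, c, e}; in R'->R P Q P (occurrence 1), the suffix after P is nullable, so FOLLOW(P) ⊇ FOLLOW(R') = {$, c, e}; in R'->R P Q P (occurrence 2), the suffix after P is empty, so FOLLOW(P) ⊇ FOLLOW(R') = {$, c, e}. Thus FOLLOW(P) = {$, c, e}.
FOLLOW(Q'): in R->Q' Q' (occurrence 1), Q' is followed by Q' with FIRST {c}; in R->Q' Q' (occurrence 2), the suffix after Q' is empty, so FOLLOW(Q') ⊇ FOLLOW(R) = {$, c, e}; in R'->Q' c R, Q' is followed by c R with FIRST {c}; in R'->R e Q', the suffix after Q' is empty, so FOLLOW(Q') ⊇ FOLLOW(R') = {$, c, e}. Thus FOLLOW(Q') = {$, c, e}.
FOLLOW(R'): in R->c c b R', the suffix after R' is empty, so FOLLOW(R') ⊇ FOLLOW(R) = {$, c, e}; in Q'->R R c R', the suffix after R' is empty, so FOLLOW(R') ⊇ FOLLOW(Q') = {$, c, e}. Thus FOLLOW(R') = {$, c, e}.

{$, c, e}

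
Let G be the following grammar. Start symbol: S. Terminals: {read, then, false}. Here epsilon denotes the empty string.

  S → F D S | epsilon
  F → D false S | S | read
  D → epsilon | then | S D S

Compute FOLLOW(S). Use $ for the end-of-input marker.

FIRST(S) = {epsilon, false, read, then}  (via F D S)
FIRST(D) = {epsilon, false, read, then}  (via S D S)
FIRST(F) = {epsilon, false, read, then}  (via D false S, S)
FOLLOW(S) includes $ since S is the start symbol.
FOLLOW(S): in S→F D S, the suffix after S is empty (adds nothing new); in F→D false S, the suffix after S is empty, so FOLLOW(S) ⊇ FOLLOW(F) = {$, false, read, then}; in F→S, the suffix after S is empty, so FOLLOW(S) ⊇ FOLLOW(F) = {$, false, read, then}; in D→S D S (occurrence 1), S is followed by D S with FIRST {epsilon, false, read, then}; in D→S D S (occurrence 1), the suffix after S is nullable, so FOLLOW(S) ⊇ FOLLOW(D) = {$, false, read, then}; in D→S D S (occurrence 2), the suffix after S is empty, so FOLLOW(S) ⊇ FOLLOW(D) = {$, false, read, then}. Thus FOLLOW(S) = {$, false, read, then}.
FOLLOW(F): in S→F D S, F is followed by D S with FIRST {epsilon, false, read, then}; in S→F D S, the suffix after F is nullable, so FOLLOW(F) ⊇ FOLLOW(S) = {$, false, read, then}. Thus FOLLOW(F) = {$, false, read, then}.
FOLLOW(D): in S→F D S, D is followed by S with FIRST {epsilon, false, read, then}; in S→F D S, the suffix after D is nullable, so FOLLOW(D) ⊇ FOLLOW(S) = {$, false, read, then}; in F→D false S, D is followed by false S with FIRST {false}; in D→S D S, D is followed by S with FIRST {epsilon, false, read, then}; in D→S D S, the suffix after D is nullable (adds nothing new). Thus FOLLOW(D) = {$, false, read, then}.

{$, false, read, then}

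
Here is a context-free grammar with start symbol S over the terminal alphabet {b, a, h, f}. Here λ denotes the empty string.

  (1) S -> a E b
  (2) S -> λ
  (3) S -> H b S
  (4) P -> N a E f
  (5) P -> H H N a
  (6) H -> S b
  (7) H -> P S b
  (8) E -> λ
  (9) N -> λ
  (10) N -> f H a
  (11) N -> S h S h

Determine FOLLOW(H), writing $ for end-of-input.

FIRST(E) = {λ}
FIRST(S) = {λ, a, b, f, h}  (via H b S)
FIRST(N) = {λ, a, b, f, h}  (via S h S h)
FIRST(P) = {a, b, f, h}  (via N a E f, H H N a)
FIRST(H) = {a, b, f, h}  (via S b, P S b)
FOLLOW(S) includes $ since S is the start symbol.
FOLLOW(S): in S->H b S, the suffix after S is empty (adds nothing new); in H->S b, S is followed by b with FIRST {b}; in H->P S b, S is followed by b with FIRST {b}; in N->S h S h (occurrence 1), S is followed by h S h with FIRST {h}; in N->S h S h (occurrence 2), S is followed by h with FIRST {h}. Thus FOLLOW(S) = {$, b, h}.
FOLLOW(P): in H->P S b, P is followed by S b with FIRST {a, b, f, h}. Thus FOLLOW(P) = {a, b, f, h}.
FOLLOW(H): in S->H b S, H is followed by b S with FIRST {b}; in P->H H N a (occurrence 1), H is followed by H N a with FIRST {a, b, f, h}; in P->H H N a (occurrence 2), H is followed by N a with FIRST {a, b, f, h}; in N->f H a, H is followed by a with FIRST {a}. Thus FOLLOW(H) = {a, b, f, h}.
FOLLOW(E): in S->a E b, E is followed by b with FIRST {b}; in P->N a E f, E is followed by f with FIRST {f}. Thus FOLLOW(E) = {b, f}.
FOLLOW(N): in P->N a E f, N is followed by a E f with FIRST {a}; in P->H H N a, N is followed by a with FIRST {a}. Thus FOLLOW(N) = {a}.

{a, b, f, h}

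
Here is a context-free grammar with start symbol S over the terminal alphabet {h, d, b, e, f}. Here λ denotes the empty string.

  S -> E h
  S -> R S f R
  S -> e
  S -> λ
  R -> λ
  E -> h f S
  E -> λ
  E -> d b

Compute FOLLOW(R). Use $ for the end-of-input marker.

{$, d, e, f, h}

FIRST(R): from R->λ we get {λ}. So FIRST(R) = {λ}.
FIRST(E): from E->h f S we get {h}; from E->λ we get {λ}; from E->d b we get {d}. So FIRST(E) = {λ, d, h}.
FIRST(S): from S->E h we get {d, h}; from S->R S f R we get {d, e, f, h}; from S->e we get {e}; from S->λ we get {λ}. So FIRST(S) = {λ, d, e, f, h}.
FOLLOW(S) includes $ since S is the start symbol.
FOLLOW(E): in S->E h, E is followed by h with FIRST {h}. Thus FOLLOW(E) = {h}.
FOLLOW(S): in S->R S f R, S is followed by f R with FIRST {f}; in E->h f S, the suffix after S is empty, so FOLLOW(S) ⊇ FOLLOW(E) = {h}. Thus FOLLOW(S) = {$, f, h}.
FOLLOW(R): in S->R S f R (occurrence 1), R is followed by S f R with FIRST {d, e, f, h}; in S->R S f R (occurrence 2), the suffix after R is empty, so FOLLOW(R) ⊇ FOLLOW(S) = {$, f, h}. Thus FOLLOW(R) = {$, d, e, f, h}.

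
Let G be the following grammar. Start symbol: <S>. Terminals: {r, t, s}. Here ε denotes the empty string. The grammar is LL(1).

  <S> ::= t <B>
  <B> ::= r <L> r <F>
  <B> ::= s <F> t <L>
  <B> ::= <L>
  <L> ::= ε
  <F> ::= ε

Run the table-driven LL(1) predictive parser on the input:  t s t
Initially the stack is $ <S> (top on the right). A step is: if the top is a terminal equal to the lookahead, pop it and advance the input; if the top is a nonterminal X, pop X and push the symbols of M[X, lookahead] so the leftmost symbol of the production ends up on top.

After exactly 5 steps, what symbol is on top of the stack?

t

step 1: stack=$ <S>  input=t s t $  — expand <S> ::= t <B>
step 2: stack=$ <B> t  input=t s t $  — match t
step 3: stack=$ <B>  input=s t $  — expand <B> ::= s <F> t <L>
step 4: stack=$ <L> t <F> s  input=s t $  — match s
step 5: stack=$ <L> t <F>  input=t $  — expand <F> ::= ε
Stack after step 5: $ <L> t (top = t).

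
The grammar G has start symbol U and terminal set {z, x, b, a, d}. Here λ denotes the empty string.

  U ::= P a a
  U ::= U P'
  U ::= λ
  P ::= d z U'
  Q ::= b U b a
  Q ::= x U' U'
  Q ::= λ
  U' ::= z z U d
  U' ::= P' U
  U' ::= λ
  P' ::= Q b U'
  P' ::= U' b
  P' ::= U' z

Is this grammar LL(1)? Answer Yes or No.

No

FIRST(U) = {λ, b, d, x, z}
FIRST(P) = {d}
FIRST(Q) = {λ, b, x}
FIRST(U') = {λ, b, x, z}
FIRST(P') = {b, x, z}
FOLLOW(U) = {$, a, b, d, x, z}
FOLLOW(P) = {a}
FOLLOW(Q) = {b}
FOLLOW(U') = {$, a, b, d, x, z}
FOLLOW(P') = {$, a, b, d, x, z}
Cell M[P', b] receives both P' ::= Q b U' and P' ::= U' b and P' ::= U' z — the grammar is not LL(1).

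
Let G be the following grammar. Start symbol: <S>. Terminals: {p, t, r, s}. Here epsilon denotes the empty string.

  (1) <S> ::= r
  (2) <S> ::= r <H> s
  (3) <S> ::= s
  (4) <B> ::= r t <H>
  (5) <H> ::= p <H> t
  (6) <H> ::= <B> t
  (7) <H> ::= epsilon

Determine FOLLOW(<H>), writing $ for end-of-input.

{s, t}

FIRST(<S>) = {r, s}
FIRST(<B>) = {r}
FIRST(<H>) = {epsilon, p, r}  (via <B> t)
FOLLOW(<S>) includes $ since <S> is the start symbol.
FOLLOW(<S>): <S> appears on no right-hand side. Thus FOLLOW(<S>) = {$}.
FOLLOW(<B>): in <H>::=<B> t, <B> is followed by t with FIRST {t}. Thus FOLLOW(<B>) = {t}.
FOLLOW(<H>): in <S>::=r <H> s, <H> is followed by s with FIRST {s}; in <B>::=r t <H>, the suffix after <H> is empty, so FOLLOW(<H>) ⊇ FOLLOW(<B>) = {t}; in <H>::=p <H> t, <H> is followed by t with FIRST {t}. Thus FOLLOW(<H>) = {s, t}.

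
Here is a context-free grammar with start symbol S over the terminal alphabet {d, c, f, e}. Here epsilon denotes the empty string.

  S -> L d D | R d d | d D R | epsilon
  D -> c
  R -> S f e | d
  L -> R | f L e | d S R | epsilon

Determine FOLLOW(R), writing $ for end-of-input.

{$, d, e, f}

FIRST(D) = {c}
FIRST(S) = {epsilon, d, f}  (via L d D, R d d)
FIRST(R) = {d, f}  (via S f e)
FIRST(L) = {epsilon, d, f}  (via R)
FOLLOW(S) includes $ since S is the start symbol.
FOLLOW(S): in R->S f e, S is followed by f e with FIRST {f}; in L->d S R, S is followed by R with FIRST {d, f}. Thus FOLLOW(S) = {$, d, f}.
FOLLOW(D): in S->L d D, the suffix after D is empty, so FOLLOW(D) ⊇ FOLLOW(S) = {$, d, f}; in S->d D R, D is followed by R with FIRST {d, f}. Thus FOLLOW(D) = {$, d, f}.
FOLLOW(L): in S->L d D, L is followed by d D with FIRST {d}; in L->f L e, L is followed by e with FIRST {e}. Thus FOLLOW(L) = {d, e}.
FOLLOW(R): in S->R d d, R is followed by d d with FIRST {d}; in S->d D R, the suffix after R is empty, so FOLLOW(R) ⊇ FOLLOW(S) = {$, d, f}; in L->R, the suffix after R is empty, so FOLLOW(R) ⊇ FOLLOW(L) = {d, e}; in L->d S R, the suffix after R is empty, so FOLLOW(R) ⊇ FOLLOW(L) = {d, e}. Thus FOLLOW(R) = {$, d, e, f}.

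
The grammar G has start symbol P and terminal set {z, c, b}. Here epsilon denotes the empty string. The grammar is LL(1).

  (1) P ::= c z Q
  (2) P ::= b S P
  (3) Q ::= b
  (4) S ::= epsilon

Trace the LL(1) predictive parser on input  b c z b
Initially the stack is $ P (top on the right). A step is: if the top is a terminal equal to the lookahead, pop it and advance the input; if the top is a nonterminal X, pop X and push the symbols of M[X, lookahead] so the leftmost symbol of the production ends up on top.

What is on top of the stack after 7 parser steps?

     Stack    Input      Action
  1  $ P      b c z b $  expand P ::= b S P
  2  $ P S b  b c z b $  match b
  3  $ P S    c z b $    expand S ::= epsilon
  4  $ P      c z b $    expand P ::= c z Q
  5  $ Q z c  c z b $    match c
  6  $ Q z    z b $      match z
  7  $ Q      b $        expand Q ::= b
Stack after step 7: $ b (top = b).

b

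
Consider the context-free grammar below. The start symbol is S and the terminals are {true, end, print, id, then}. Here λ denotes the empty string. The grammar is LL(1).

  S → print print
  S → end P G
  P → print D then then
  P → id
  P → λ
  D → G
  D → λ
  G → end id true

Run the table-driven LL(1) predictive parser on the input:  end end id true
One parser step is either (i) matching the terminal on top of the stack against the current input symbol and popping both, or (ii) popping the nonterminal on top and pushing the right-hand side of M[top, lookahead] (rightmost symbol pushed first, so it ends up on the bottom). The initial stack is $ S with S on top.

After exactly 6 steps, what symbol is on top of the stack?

true

     Stack          Input              Action
  1  $ S            end end id true $  expand S → end P G
  2  $ G P end      end end id true $  match end
  3  $ G P          end id true $      expand P → λ
  4  $ G            end id true $      expand G → end id true
  5  $ true id end  end id true $      match end
  6  $ true id      id true $          match id
Stack after step 6: $ true (top = true).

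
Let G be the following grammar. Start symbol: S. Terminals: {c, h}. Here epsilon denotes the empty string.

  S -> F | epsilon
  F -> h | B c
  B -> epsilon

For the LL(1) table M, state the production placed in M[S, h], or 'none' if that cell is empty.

FIRST(B) = {epsilon}
FIRST(F) = {c, h}  (via B c)
FIRST(S) = {epsilon, c, h}  (via F)
FOLLOW(S) includes $ since S is the start symbol.
FOLLOW(S): S appears on no right-hand side. Thus FOLLOW(S) = {$}.
For S -> F: FIRST(F) = {c, h}, so it goes in M[S, t] for t ∈ {c, h}.
For S -> epsilon: FIRST(epsilon) = {epsilon}, so it goes in M[S, t] for t ∈ {}; since epsilon ∈ FIRST, also for every t ∈ FOLLOW(S) = {$}.

S -> F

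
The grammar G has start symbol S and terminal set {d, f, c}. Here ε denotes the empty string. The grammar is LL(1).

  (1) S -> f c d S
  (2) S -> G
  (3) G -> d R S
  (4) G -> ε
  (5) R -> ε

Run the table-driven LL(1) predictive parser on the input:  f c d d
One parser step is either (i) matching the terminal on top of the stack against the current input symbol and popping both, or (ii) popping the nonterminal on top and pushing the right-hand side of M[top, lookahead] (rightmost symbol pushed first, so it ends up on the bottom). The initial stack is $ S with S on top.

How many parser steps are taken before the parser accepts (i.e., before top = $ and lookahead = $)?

10

      Stack      Input      Action
   1  $ S        f c d d $  expand S -> f c d S
   2  $ S d c f  f c d d $  match f
   3  $ S d c    c d d $    match c
   4  $ S d      d d $      match d
   5  $ S        d $        expand S -> G
   6  $ G        d $        expand G -> d R S
   7  $ S R d    d $        match d
   8  $ S R      $          expand R -> ε
   9  $ S        $          expand S -> G
  10  $ G        $          expand G -> ε
Accept reached after 10 steps.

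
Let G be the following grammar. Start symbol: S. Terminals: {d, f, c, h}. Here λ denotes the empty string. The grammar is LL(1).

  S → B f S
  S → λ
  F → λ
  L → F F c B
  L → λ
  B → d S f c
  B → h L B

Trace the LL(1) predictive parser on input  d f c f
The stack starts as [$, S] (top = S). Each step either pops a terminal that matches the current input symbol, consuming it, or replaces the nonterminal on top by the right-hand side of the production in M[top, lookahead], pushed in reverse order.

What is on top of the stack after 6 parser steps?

step 1: stack=$ S  input=d f c f $  — expand S → B f S
step 2: stack=$ S f B  input=d f c f $  — expand B → d S f c
step 3: stack=$ S f c f S d  input=d f c f $  — match d
step 4: stack=$ S f c f S  input=f c f $  — expand S → λ
step 5: stack=$ S f c f  input=f c f $  — match f
step 6: stack=$ S f c  input=c f $  — match c
Stack after step 6: $ S f (top = f).

f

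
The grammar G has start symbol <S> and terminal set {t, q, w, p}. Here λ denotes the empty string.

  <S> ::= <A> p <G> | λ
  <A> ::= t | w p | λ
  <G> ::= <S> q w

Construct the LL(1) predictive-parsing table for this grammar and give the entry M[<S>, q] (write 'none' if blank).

<S> ::= λ

FIRST(<A>): from <A>::=t we get {t}; from <A>::=w p we get {w}; from <A>::=λ we get {λ}. So FIRST(<A>) = {λ, t, w}.
FIRST(<S>): from <S>::=<A> p <G> we get {p, t, w}; from <S>::=λ we get {λ}. So FIRST(<S>) = {λ, p, t, w}.
FIRST(<G>): from <G>::=<S> q w we get {p, q, t, w}. So FIRST(<G>) = {p, q, t, w}.
FOLLOW(<S>) includes $ since <S> is the start symbol.
FOLLOW(<S>): in <G>::=<S> q w, <S> is followed by q w with FIRST {q}. Thus FOLLOW(<S>) = {$, q}.
For <S> ::= <A> p <G>: FIRST(<A> p <G>) = {p, t, w}, so it goes in M[<S>, t] for t ∈ {p, t, w}.
For <S> ::= λ: FIRST(λ) = {λ}, so it goes in M[<S>, t] for t ∈ {}; since λ ∈ FIRST, also for every t ∈ FOLLOW(<S>) = {$, q}.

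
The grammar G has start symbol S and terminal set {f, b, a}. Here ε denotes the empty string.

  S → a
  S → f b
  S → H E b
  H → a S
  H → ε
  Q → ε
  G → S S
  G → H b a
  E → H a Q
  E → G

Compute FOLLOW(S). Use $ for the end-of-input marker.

{$, a, b, f}

FIRST(H): from H→a S we get {a}; from H→ε we get {ε}. So FIRST(H) = {ε, a}.
FIRST(Q): from Q→ε we get {ε}. So FIRST(Q) = {ε}.
FIRST(S): from S→a we get {a}; from S→f b we get {f}; from S→H E b we get {a, b, f}. So FIRST(S) = {a, b, f}.
FIRST(G): from G→S S we get {a, b, f}; from G→H b a we get {a, b}. So FIRST(G) = {a, b, f}.
FIRST(E): from E→H a Q we get {a}; from E→G we get {a, b, f}. So FIRST(E) = {a, b, f}.
FOLLOW(S) includes $ since S is the start symbol.
FOLLOW(H): in S→H E b, H is followed by E b with FIRST {a, b, f}; in G→H b a, H is followed by b a with FIRST {b}; in E→H a Q, H is followed by a Q with FIRST {a}. Thus FOLLOW(H) = {a, b, f}.
FOLLOW(E): in S→H E b, E is followed by b with FIRST {b}. Thus FOLLOW(E) = {b}.
FOLLOW(Q): in E→H a Q, the suffix after Q is empty, so FOLLOW(Q) ⊇ FOLLOW(E) = {b}. Thus FOLLOW(Q) = {b}.
FOLLOW(G): in E→G, the suffix after G is empty, so FOLLOW(G) ⊇ FOLLOW(E) = {b}. Thus FOLLOW(G) = {b}.
FOLLOW(S): in H→a S, the suffix after S is empty, so FOLLOW(S) ⊇ FOLLOW(H) = {a, b, f}; in G→S S (occurrence 1), S is followed by S with FIRST {a, b, f}; in G→S S (occurrence 2), the suffix after S is empty, so FOLLOW(S) ⊇ FOLLOW(G) = {b}. Thus FOLLOW(S) = {$, a, b, f}.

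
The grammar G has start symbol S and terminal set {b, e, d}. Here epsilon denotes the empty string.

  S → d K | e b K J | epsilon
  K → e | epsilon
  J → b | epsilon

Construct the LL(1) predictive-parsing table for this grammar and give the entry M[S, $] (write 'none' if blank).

S → epsilon

FIRST(S): from S→d K we get {d}; from S→e b K J we get {e}; from S→epsilon we get {epsilon}. So FIRST(S) = {epsilon, d, e}.
FIRST(K): from K→e we get {e}; from K→epsilon we get {epsilon}. So FIRST(K) = {epsilon, e}.
FIRST(J): from J→b we get {b}; from J→epsilon we get {epsilon}. So FIRST(J) = {epsilon, b}.
FOLLOW(S) includes $ since S is the start symbol.
FOLLOW(S): S appears on no right-hand side. Thus FOLLOW(S) = {$}.
For S → d K: FIRST(d K) = {d}, so it goes in M[S, t] for t ∈ {d}.
For S → e b K J: FIRST(e b K J) = {e}, so it goes in M[S, t] for t ∈ {e}.
For S → epsilon: FIRST(epsilon) = {epsilon}, so it goes in M[S, t] for t ∈ {}; since epsilon ∈ FIRST, also for every t ∈ FOLLOW(S) = {$}.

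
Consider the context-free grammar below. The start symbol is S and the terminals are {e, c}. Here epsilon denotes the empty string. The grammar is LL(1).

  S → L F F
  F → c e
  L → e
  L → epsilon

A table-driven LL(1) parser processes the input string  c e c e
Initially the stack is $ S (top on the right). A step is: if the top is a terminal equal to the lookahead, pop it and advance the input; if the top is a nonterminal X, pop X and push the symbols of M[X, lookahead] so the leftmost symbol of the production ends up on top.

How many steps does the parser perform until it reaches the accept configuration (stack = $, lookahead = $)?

8

     Stack    Input      Action
  1  $ S      c e c e $  expand S → L F F
  2  $ F F L  c e c e $  expand L → epsilon
  3  $ F F    c e c e $  expand F → c e
  4  $ F e c  c e c e $  match c
  5  $ F e    e c e $    match e
  6  $ F      c e $      expand F → c e
  7  $ e c    c e $      match c
  8  $ e      e $        match e
Accept reached after 8 steps.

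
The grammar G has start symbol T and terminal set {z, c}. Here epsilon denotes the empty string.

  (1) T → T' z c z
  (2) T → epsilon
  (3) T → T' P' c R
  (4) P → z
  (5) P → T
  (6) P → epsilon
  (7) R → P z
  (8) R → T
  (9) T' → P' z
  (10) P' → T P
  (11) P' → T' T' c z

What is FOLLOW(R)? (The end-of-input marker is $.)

FIRST(T): from T→T' z c z we get {z}; from T→epsilon we get {epsilon}; from T→T' P' c R we get {z}. So FIRST(T) = {epsilon, z}.
FIRST(P): from P→z we get {z}; from P→T we get {epsilon, z}; from P→epsilon we get {epsilon}. So FIRST(P) = {epsilon, z}.
FIRST(R): from R→P z we get {z}; from R→T we get {epsilon, z}. So FIRST(R) = {epsilon, z}.
FIRST(T'): from T'→P' z we get {z}. So FIRST(T') = {z}.
FIRST(P'): from P'→T P we get {epsilon, z}; from P'→T' T' c z we get {z}. So FIRST(P') = {epsilon, z}.
FOLLOW(T) includes $ since T is the start symbol.
FOLLOW(T'): in T→T' z c z, T' is followed by z c z with FIRST {z}; in T→T' P' c R, T' is followed by P' c R with FIRST {c, z}; in P'→T' T' c z (occurrence 1), T' is followed by T' c z with FIRST {z}; in P'→T' T' c z (occurrence 2), T' is followed by c z with FIRST {c}. Thus FOLLOW(T') = {c, z}.
FOLLOW(P'): in T→T' P' c R, P' is followed by c R with FIRST {c}; in T'→P' z, P' is followed by z with FIRST {z}. Thus FOLLOW(P') = {c, z}.
FOLLOW(P): in R→P z, P is followed by z with FIRST {z}; in P'→T P, the suffix after P is empty, so FOLLOW(P) ⊇ FOLLOW(P') = {c, z}. Thus FOLLOW(P) = {c, z}.
FOLLOW(T): in P→T, the suffix after T is empty, so FOLLOW(T) ⊇ FOLLOW(P) = {c, z}; in R→T, the suffix after T is empty, so FOLLOW(T) ⊇ FOLLOW(R) = {$, c, z}; in P'→T P, T is followed by P with FIRST {epsilon, z}; in P'→T P, the suffix after T is nullable, so FOLLOW(T) ⊇ FOLLOW(P') = {c, z}. Thus FOLLOW(T) = {$, c, z}.
FOLLOW(R): in T→T' P' c R, the suffix after R is empty, so FOLLOW(R) ⊇ FOLLOW(T) = {$, c, z}. Thus FOLLOW(R) = {$, c, z}.

{$, c, z}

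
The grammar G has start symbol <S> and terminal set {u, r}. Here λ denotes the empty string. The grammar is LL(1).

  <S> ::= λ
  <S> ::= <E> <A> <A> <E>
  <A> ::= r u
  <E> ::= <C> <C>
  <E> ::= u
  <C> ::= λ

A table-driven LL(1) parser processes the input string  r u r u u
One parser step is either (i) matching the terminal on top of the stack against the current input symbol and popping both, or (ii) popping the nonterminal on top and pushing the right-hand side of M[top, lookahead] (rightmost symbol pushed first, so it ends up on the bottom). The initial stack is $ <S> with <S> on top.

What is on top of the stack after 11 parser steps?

u

      Stack                  Input        Action
   1  $ <S>                  r u r u u $  expand <S> ::= <E> <A> <A> <E>
   2  $ <E> <A> <A> <E>      r u r u u $  expand <E> ::= <C> <C>
   3  $ <E> <A> <A> <C> <C>  r u r u u $  expand <C> ::= λ
   4  $ <E> <A> <A> <C>      r u r u u $  expand <C> ::= λ
   5  $ <E> <A> <A>          r u r u u $  expand <A> ::= r u
   6  $ <E> <A> u r          r u r u u $  match r
   7  $ <E> <A> u            u r u u $    match u
   8  $ <E> <A>              r u u $      expand <A> ::= r u
   9  $ <E> u r              r u u $      match r
  10  $ <E> u                u u $        match u
  11  $ <E>                  u $          expand <E> ::= u
Stack after step 11: $ u (top = u).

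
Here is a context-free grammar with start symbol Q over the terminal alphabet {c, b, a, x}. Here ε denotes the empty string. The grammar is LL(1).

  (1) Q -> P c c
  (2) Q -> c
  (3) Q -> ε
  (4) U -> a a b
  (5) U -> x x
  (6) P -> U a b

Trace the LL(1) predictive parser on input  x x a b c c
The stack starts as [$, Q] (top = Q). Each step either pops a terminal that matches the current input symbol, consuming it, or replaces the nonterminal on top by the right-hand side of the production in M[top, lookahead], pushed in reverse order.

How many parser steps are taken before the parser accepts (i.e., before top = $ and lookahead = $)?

     Stack          Input          Action
  1  $ Q            x x a b c c $  expand Q -> P c c
  2  $ c c P        x x a b c c $  expand P -> U a b
  3  $ c c b a U    x x a b c c $  expand U -> x x
  4  $ c c b a x x  x x a b c c $  match x
  5  $ c c b a x    x a b c c $    match x
  6  $ c c b a      a b c c $      match a
  7  $ c c b        b c c $        match b
  8  $ c c          c c $          match c
  9  $ c            c $            match c
Accept reached after 9 steps.

9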